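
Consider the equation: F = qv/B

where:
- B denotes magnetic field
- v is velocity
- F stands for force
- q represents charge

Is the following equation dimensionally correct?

No

B (magnetic field) has dimensions [I^-1 M T^-2].
v (velocity) has dimensions [L T^-1].
F (force) has dimensions [L M T^-2].
q (charge) has dimensions [I T].

Left side: [L M T^-2]
Right side: [I^2 L M^-1 T^2]

The two sides have different dimensions, so the equation is NOT dimensionally consistent.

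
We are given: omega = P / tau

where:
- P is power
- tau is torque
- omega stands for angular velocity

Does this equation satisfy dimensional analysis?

Yes

P (power) has dimensions [L^2 M T^-3].
tau (torque) has dimensions [L^2 M T^-2].
omega (angular velocity) has dimensions [T^-1].

Left side: [T^-1]
Right side: [T^-1]

Both sides have the same dimensions, so the equation is dimensionally consistent.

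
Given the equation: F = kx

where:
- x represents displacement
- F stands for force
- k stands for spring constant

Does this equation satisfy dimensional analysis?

Yes

x (displacement) has dimensions [L].
F (force) has dimensions [L M T^-2].
k (spring constant) has dimensions [M T^-2].

Left side: [L M T^-2]
Right side: [L M T^-2]

Both sides have the same dimensions, so the equation is dimensionally consistent.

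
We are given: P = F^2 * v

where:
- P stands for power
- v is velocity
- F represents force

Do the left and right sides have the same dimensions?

No

P (power) has dimensions [L^2 M T^-3].
v (velocity) has dimensions [L T^-1].
F (force) has dimensions [L M T^-2].

Left side: [L^2 M T^-3]
Right side: [L^3 M^2 T^-5]

The two sides have different dimensions, so the equation is NOT dimensionally consistent.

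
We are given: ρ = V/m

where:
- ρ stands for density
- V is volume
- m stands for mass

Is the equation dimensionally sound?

No

ρ (density) has dimensions [L^-3 M].
V (volume) has dimensions [L^3].
m (mass) has dimensions [M].

Left side: [L^-3 M]
Right side: [L^3 M^-1]

The two sides have different dimensions, so the equation is NOT dimensionally consistent.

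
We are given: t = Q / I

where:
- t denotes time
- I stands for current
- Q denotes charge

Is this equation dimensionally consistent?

Yes

t (time) has dimensions [T].
I (current) has dimensions [I].
Q (charge) has dimensions [I T].

Left side: [T]
Right side: [T]

Both sides have the same dimensions, so the equation is dimensionally consistent.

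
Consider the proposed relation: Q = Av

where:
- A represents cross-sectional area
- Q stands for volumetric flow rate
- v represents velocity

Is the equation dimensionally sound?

Yes

A (cross-sectional area) has dimensions [L^2].
Q (volumetric flow rate) has dimensions [L^3 T^-1].
v (velocity) has dimensions [L T^-1].

Left side: [L^3 T^-1]
Right side: [L^3 T^-1]

Both sides have the same dimensions, so the equation is dimensionally consistent.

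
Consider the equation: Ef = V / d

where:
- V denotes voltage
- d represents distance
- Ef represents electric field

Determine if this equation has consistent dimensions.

Yes

V (voltage) has dimensions [I^-1 L^2 M T^-3].
d (distance) has dimensions [L].
Ef (electric field) has dimensions [I^-1 L M T^-3].

Left side: [I^-1 L M T^-3]
Right side: [I^-1 L M T^-3]

Both sides have the same dimensions, so the equation is dimensionally consistent.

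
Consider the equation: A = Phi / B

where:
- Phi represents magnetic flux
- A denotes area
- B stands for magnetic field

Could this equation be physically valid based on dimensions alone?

Yes

Phi (magnetic flux) has dimensions [I^-1 L^2 M T^-2].
A (area) has dimensions [L^2].
B (magnetic field) has dimensions [I^-1 M T^-2].

Left side: [L^2]
Right side: [L^2]

Both sides have the same dimensions, so the equation is dimensionally consistent.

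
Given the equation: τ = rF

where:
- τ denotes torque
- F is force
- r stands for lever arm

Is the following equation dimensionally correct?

Yes

τ (torque) has dimensions [L^2 M T^-2].
F (force) has dimensions [L M T^-2].
r (lever arm) has dimensions [L].

Left side: [L^2 M T^-2]
Right side: [L^2 M T^-2]

Both sides have the same dimensions, so the equation is dimensionally consistent.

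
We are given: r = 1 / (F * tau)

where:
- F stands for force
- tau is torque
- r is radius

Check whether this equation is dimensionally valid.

No

F (force) has dimensions [L M T^-2].
tau (torque) has dimensions [L^2 M T^-2].
r (radius) has dimensions [L].

Left side: [L]
Right side: [L^-3 M^-2 T^4]

The two sides have different dimensions, so the equation is NOT dimensionally consistent.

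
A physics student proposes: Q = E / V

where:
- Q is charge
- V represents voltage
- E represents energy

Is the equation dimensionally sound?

Yes

Q (charge) has dimensions [I T].
V (voltage) has dimensions [I^-1 L^2 M T^-3].
E (energy) has dimensions [L^2 M T^-2].

Left side: [I T]
Right side: [I T]

Both sides have the same dimensions, so the equation is dimensionally consistent.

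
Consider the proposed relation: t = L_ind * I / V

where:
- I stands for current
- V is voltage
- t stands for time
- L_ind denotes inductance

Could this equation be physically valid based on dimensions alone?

Yes

I (current) has dimensions [I].
V (voltage) has dimensions [I^-1 L^2 M T^-3].
t (time) has dimensions [T].
L_ind (inductance) has dimensions [I^-2 L^2 M T^-2].

Left side: [T]
Right side: [T]

Both sides have the same dimensions, so the equation is dimensionally consistent.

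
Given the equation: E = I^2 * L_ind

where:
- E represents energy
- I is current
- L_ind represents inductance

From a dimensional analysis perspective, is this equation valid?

Yes

E (energy) has dimensions [L^2 M T^-2].
I (current) has dimensions [I].
L_ind (inductance) has dimensions [I^-2 L^2 M T^-2].

Left side: [L^2 M T^-2]
Right side: [L^2 M T^-2]

Both sides have the same dimensions, so the equation is dimensionally consistent.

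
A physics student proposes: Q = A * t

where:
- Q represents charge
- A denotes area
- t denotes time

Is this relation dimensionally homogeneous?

No

Q (charge) has dimensions [I T].
A (area) has dimensions [L^2].
t (time) has dimensions [T].

Left side: [I T]
Right side: [L^2 T]

The two sides have different dimensions, so the equation is NOT dimensionally consistent.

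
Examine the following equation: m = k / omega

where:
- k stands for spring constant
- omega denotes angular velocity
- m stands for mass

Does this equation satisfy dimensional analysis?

No

k (spring constant) has dimensions [M T^-2].
omega (angular velocity) has dimensions [T^-1].
m (mass) has dimensions [M].

Left side: [M]
Right side: [M T^-1]

The two sides have different dimensions, so the equation is NOT dimensionally consistent.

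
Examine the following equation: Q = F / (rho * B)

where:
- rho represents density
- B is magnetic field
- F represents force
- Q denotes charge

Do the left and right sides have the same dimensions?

No

rho (density) has dimensions [L^-3 M].
B (magnetic field) has dimensions [I^-1 M T^-2].
F (force) has dimensions [L M T^-2].
Q (charge) has dimensions [I T].

Left side: [I T]
Right side: [I L^4 M^-1]

The two sides have different dimensions, so the equation is NOT dimensionally consistent.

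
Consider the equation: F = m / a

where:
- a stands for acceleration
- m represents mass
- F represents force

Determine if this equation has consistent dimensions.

No

a (acceleration) has dimensions [L T^-2].
m (mass) has dimensions [M].
F (force) has dimensions [L M T^-2].

Left side: [L M T^-2]
Right side: [L^-1 M T^2]

The two sides have different dimensions, so the equation is NOT dimensionally consistent.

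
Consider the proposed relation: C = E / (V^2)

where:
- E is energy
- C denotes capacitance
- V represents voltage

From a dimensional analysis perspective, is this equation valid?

Yes

E (energy) has dimensions [L^2 M T^-2].
C (capacitance) has dimensions [I^2 L^-2 M^-1 T^4].
V (voltage) has dimensions [I^-1 L^2 M T^-3].

Left side: [I^2 L^-2 M^-1 T^4]
Right side: [I^2 L^-2 M^-1 T^4]

Both sides have the same dimensions, so the equation is dimensionally consistent.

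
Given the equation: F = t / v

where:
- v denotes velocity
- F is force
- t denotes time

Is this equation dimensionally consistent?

No

v (velocity) has dimensions [L T^-1].
F (force) has dimensions [L M T^-2].
t (time) has dimensions [T].

Left side: [L M T^-2]
Right side: [L^-1 T^2]

The two sides have different dimensions, so the equation is NOT dimensionally consistent.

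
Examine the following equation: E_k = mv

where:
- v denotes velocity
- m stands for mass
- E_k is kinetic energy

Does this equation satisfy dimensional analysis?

No

v (velocity) has dimensions [L T^-1].
m (mass) has dimensions [M].
E_k (kinetic energy) has dimensions [L^2 M T^-2].

Left side: [L^2 M T^-2]
Right side: [L M T^-1]

The two sides have different dimensions, so the equation is NOT dimensionally consistent.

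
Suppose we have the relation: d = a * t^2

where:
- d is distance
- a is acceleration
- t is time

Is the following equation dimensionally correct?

Yes

d (distance) has dimensions [L].
a (acceleration) has dimensions [L T^-2].
t (time) has dimensions [T].

Left side: [L]
Right side: [L]

Both sides have the same dimensions, so the equation is dimensionally consistent.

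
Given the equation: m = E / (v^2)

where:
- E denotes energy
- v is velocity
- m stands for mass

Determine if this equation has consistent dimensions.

Yes

E (energy) has dimensions [L^2 M T^-2].
v (velocity) has dimensions [L T^-1].
m (mass) has dimensions [M].

Left side: [M]
Right side: [M]

Both sides have the same dimensions, so the equation is dimensionally consistent.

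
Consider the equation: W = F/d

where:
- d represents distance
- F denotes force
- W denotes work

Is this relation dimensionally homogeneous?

No

d (distance) has dimensions [L].
F (force) has dimensions [L M T^-2].
W (work) has dimensions [L^2 M T^-2].

Left side: [L^2 M T^-2]
Right side: [M T^-2]

The two sides have different dimensions, so the equation is NOT dimensionally consistent.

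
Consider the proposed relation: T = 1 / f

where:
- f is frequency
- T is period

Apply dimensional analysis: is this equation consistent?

Yes

f (frequency) has dimensions [T^-1].
T (period) has dimensions [T].

Left side: [T]
Right side: [T]

Both sides have the same dimensions, so the equation is dimensionally consistent.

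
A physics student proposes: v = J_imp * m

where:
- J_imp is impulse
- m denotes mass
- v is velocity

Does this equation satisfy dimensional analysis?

No

J_imp (impulse) has dimensions [L M T^-1].
m (mass) has dimensions [M].
v (velocity) has dimensions [L T^-1].

Left side: [L T^-1]
Right side: [L M^2 T^-1]

The two sides have different dimensions, so the equation is NOT dimensionally consistent.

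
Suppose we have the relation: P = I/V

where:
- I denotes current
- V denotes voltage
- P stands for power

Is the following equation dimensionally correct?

No

I (current) has dimensions [I].
V (voltage) has dimensions [I^-1 L^2 M T^-3].
P (power) has dimensions [L^2 M T^-3].

Left side: [L^2 M T^-3]
Right side: [I^2 L^-2 M^-1 T^3]

The two sides have different dimensions, so the equation is NOT dimensionally consistent.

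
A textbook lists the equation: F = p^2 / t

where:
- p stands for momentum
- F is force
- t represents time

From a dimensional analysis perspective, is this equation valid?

No

p (momentum) has dimensions [L M T^-1].
F (force) has dimensions [L M T^-2].
t (time) has dimensions [T].

Left side: [L M T^-2]
Right side: [L^2 M^2 T^-3]

The two sides have different dimensions, so the equation is NOT dimensionally consistent.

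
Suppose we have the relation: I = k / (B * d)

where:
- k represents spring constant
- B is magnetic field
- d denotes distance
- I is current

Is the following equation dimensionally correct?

No

k (spring constant) has dimensions [M T^-2].
B (magnetic field) has dimensions [I^-1 M T^-2].
d (distance) has dimensions [L].
I (current) has dimensions [I].

Left side: [I]
Right side: [I L^-1]

The two sides have different dimensions, so the equation is NOT dimensionally consistent.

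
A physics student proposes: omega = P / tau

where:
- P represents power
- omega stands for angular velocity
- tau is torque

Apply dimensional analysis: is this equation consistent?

Yes

P (power) has dimensions [L^2 M T^-3].
omega (angular velocity) has dimensions [T^-1].
tau (torque) has dimensions [L^2 M T^-2].

Left side: [T^-1]
Right side: [T^-1]

Both sides have the same dimensions, so the equation is dimensionally consistent.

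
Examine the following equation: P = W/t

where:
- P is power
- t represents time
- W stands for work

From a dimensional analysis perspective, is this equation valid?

Yes

P (power) has dimensions [L^2 M T^-3].
t (time) has dimensions [T].
W (work) has dimensions [L^2 M T^-2].

Left side: [L^2 M T^-3]
Right side: [L^2 M T^-3]

Both sides have the same dimensions, so the equation is dimensionally consistent.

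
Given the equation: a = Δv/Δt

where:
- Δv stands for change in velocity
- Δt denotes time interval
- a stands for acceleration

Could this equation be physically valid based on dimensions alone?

Yes

Δv (change in velocity) has dimensions [L T^-1].
Δt (time interval) has dimensions [T].
a (acceleration) has dimensions [L T^-2].

Left side: [L T^-2]
Right side: [L T^-2]

Both sides have the same dimensions, so the equation is dimensionally consistent.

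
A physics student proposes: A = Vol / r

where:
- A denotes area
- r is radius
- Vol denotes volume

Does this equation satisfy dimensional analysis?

Yes

A (area) has dimensions [L^2].
r (radius) has dimensions [L].
Vol (volume) has dimensions [L^3].

Left side: [L^2]
Right side: [L^2]

Both sides have the same dimensions, so the equation is dimensionally consistent.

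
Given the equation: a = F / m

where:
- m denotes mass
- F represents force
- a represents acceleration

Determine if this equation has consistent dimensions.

Yes

m (mass) has dimensions [M].
F (force) has dimensions [L M T^-2].
a (acceleration) has dimensions [L T^-2].

Left side: [L T^-2]
Right side: [L T^-2]

Both sides have the same dimensions, so the equation is dimensionally consistent.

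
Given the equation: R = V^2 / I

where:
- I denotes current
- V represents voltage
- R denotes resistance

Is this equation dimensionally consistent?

No

I (current) has dimensions [I].
V (voltage) has dimensions [I^-1 L^2 M T^-3].
R (resistance) has dimensions [I^-2 L^2 M T^-3].

Left side: [I^-2 L^2 M T^-3]
Right side: [I^-3 L^4 M^2 T^-6]

The two sides have different dimensions, so the equation is NOT dimensionally consistent.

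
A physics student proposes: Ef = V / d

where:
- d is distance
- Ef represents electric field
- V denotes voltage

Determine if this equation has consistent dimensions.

Yes

d (distance) has dimensions [L].
Ef (electric field) has dimensions [I^-1 L M T^-3].
V (voltage) has dimensions [I^-1 L^2 M T^-3].

Left side: [I^-1 L M T^-3]
Right side: [I^-1 L M T^-3]

Both sides have the same dimensions, so the equation is dimensionally consistent.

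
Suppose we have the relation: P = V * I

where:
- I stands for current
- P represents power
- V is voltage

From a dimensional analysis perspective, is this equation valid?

Yes

I (current) has dimensions [I].
P (power) has dimensions [L^2 M T^-3].
V (voltage) has dimensions [I^-1 L^2 M T^-3].

Left side: [L^2 M T^-3]
Right side: [L^2 M T^-3]

Both sides have the same dimensions, so the equation is dimensionally consistent.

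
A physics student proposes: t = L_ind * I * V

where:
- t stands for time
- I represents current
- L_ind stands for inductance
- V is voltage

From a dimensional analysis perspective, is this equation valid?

No

t (time) has dimensions [T].
I (current) has dimensions [I].
L_ind (inductance) has dimensions [I^-2 L^2 M T^-2].
V (voltage) has dimensions [I^-1 L^2 M T^-3].

Left side: [T]
Right side: [I^-2 L^4 M^2 T^-5]

The two sides have different dimensions, so the equation is NOT dimensionally consistent.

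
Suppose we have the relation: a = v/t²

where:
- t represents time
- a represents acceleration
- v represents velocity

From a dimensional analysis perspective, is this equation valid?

No

t (time) has dimensions [T].
a (acceleration) has dimensions [L T^-2].
v (velocity) has dimensions [L T^-1].

Left side: [L T^-2]
Right side: [L T^-3]

The two sides have different dimensions, so the equation is NOT dimensionally consistent.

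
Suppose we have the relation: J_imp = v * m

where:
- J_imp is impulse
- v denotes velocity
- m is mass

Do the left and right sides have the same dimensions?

Yes

J_imp (impulse) has dimensions [L M T^-1].
v (velocity) has dimensions [L T^-1].
m (mass) has dimensions [M].

Left side: [L M T^-1]
Right side: [L M T^-1]

Both sides have the same dimensions, so the equation is dimensionally consistent.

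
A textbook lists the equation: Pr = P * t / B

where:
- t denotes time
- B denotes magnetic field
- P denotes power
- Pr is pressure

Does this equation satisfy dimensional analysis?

No

t (time) has dimensions [T].
B (magnetic field) has dimensions [I^-1 M T^-2].
P (power) has dimensions [L^2 M T^-3].
Pr (pressure) has dimensions [L^-1 M T^-2].

Left side: [L^-1 M T^-2]
Right side: [I L^2]

The two sides have different dimensions, so the equation is NOT dimensionally consistent.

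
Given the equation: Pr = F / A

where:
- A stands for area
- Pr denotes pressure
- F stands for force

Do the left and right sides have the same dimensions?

Yes

A (area) has dimensions [L^2].
Pr (pressure) has dimensions [L^-1 M T^-2].
F (force) has dimensions [L M T^-2].

Left side: [L^-1 M T^-2]
Right side: [L^-1 M T^-2]

Both sides have the same dimensions, so the equation is dimensionally consistent.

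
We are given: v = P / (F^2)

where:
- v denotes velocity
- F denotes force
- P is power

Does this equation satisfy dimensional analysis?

No

v (velocity) has dimensions [L T^-1].
F (force) has dimensions [L M T^-2].
P (power) has dimensions [L^2 M T^-3].

Left side: [L T^-1]
Right side: [M^-1 T]

The two sides have different dimensions, so the equation is NOT dimensionally consistent.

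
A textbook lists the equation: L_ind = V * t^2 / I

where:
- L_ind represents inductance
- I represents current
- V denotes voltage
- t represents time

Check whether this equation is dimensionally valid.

No

L_ind (inductance) has dimensions [I^-2 L^2 M T^-2].
I (current) has dimensions [I].
V (voltage) has dimensions [I^-1 L^2 M T^-3].
t (time) has dimensions [T].

Left side: [I^-2 L^2 M T^-2]
Right side: [I^-2 L^2 M T^-1]

The two sides have different dimensions, so the equation is NOT dimensionally consistent.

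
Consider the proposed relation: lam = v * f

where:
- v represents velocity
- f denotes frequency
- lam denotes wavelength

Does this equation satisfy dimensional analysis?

No

v (velocity) has dimensions [L T^-1].
f (frequency) has dimensions [T^-1].
lam (wavelength) has dimensions [L].

Left side: [L]
Right side: [L T^-2]

The two sides have different dimensions, so the equation is NOT dimensionally consistent.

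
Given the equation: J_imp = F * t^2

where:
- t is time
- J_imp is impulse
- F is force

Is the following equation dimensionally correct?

No

t (time) has dimensions [T].
J_imp (impulse) has dimensions [L M T^-1].
F (force) has dimensions [L M T^-2].

Left side: [L M T^-1]
Right side: [L M]

The two sides have different dimensions, so the equation is NOT dimensionally consistent.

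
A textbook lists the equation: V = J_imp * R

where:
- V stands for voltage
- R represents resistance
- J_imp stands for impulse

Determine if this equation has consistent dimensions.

No

V (voltage) has dimensions [I^-1 L^2 M T^-3].
R (resistance) has dimensions [I^-2 L^2 M T^-3].
J_imp (impulse) has dimensions [L M T^-1].

Left side: [I^-1 L^2 M T^-3]
Right side: [I^-2 L^3 M^2 T^-4]

The two sides have different dimensions, so the equation is NOT dimensionally consistent.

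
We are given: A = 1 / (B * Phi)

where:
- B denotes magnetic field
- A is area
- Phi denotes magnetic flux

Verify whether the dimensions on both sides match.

No

B (magnetic field) has dimensions [I^-1 M T^-2].
A (area) has dimensions [L^2].
Phi (magnetic flux) has dimensions [I^-1 L^2 M T^-2].

Left side: [L^2]
Right side: [I^2 L^-2 M^-2 T^4]

The two sides have different dimensions, so the equation is NOT dimensionally consistent.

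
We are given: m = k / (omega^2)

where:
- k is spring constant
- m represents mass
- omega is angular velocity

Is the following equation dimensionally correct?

Yes

k (spring constant) has dimensions [M T^-2].
m (mass) has dimensions [M].
omega (angular velocity) has dimensions [T^-1].

Left side: [M]
Right side: [M]

Both sides have the same dimensions, so the equation is dimensionally consistent.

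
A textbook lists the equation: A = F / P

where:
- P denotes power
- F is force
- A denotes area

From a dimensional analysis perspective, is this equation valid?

No

P (power) has dimensions [L^2 M T^-3].
F (force) has dimensions [L M T^-2].
A (area) has dimensions [L^2].

Left side: [L^2]
Right side: [L^-1 T]

The two sides have different dimensions, so the equation is NOT dimensionally consistent.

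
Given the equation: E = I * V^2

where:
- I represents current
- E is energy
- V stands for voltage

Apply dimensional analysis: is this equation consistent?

No

I (current) has dimensions [I].
E (energy) has dimensions [L^2 M T^-2].
V (voltage) has dimensions [I^-1 L^2 M T^-3].

Left side: [L^2 M T^-2]
Right side: [I^-1 L^4 M^2 T^-6]

The two sides have different dimensions, so the equation is NOT dimensionally consistent.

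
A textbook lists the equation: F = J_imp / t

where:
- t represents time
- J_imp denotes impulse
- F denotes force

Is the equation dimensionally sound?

Yes

t (time) has dimensions [T].
J_imp (impulse) has dimensions [L M T^-1].
F (force) has dimensions [L M T^-2].

Left side: [L M T^-2]
Right side: [L M T^-2]

Both sides have the same dimensions, so the equation is dimensionally consistent.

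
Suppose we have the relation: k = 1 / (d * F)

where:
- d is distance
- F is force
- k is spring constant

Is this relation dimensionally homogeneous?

No

d (distance) has dimensions [L].
F (force) has dimensions [L M T^-2].
k (spring constant) has dimensions [M T^-2].

Left side: [M T^-2]
Right side: [L^-2 M^-1 T^2]

The two sides have different dimensions, so the equation is NOT dimensionally consistent.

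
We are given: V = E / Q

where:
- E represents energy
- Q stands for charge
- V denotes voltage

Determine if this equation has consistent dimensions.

Yes

E (energy) has dimensions [L^2 M T^-2].
Q (charge) has dimensions [I T].
V (voltage) has dimensions [I^-1 L^2 M T^-3].

Left side: [I^-1 L^2 M T^-3]
Right side: [I^-1 L^2 M T^-3]

Both sides have the same dimensions, so the equation is dimensionally consistent.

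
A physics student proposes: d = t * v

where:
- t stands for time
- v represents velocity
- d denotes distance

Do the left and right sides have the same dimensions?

Yes

t (time) has dimensions [T].
v (velocity) has dimensions [L T^-1].
d (distance) has dimensions [L].

Left side: [L]
Right side: [L]

Both sides have the same dimensions, so the equation is dimensionally consistent.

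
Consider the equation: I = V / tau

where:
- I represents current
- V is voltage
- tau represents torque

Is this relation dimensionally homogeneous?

No

I (current) has dimensions [I].
V (voltage) has dimensions [I^-1 L^2 M T^-3].
tau (torque) has dimensions [L^2 M T^-2].

Left side: [I]
Right side: [I^-1 T^-1]

The two sides have different dimensions, so the equation is NOT dimensionally consistent.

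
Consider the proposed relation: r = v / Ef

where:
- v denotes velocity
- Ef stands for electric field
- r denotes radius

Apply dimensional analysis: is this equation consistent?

No

v (velocity) has dimensions [L T^-1].
Ef (electric field) has dimensions [I^-1 L M T^-3].
r (radius) has dimensions [L].

Left side: [L]
Right side: [I M^-1 T^2]

The two sides have different dimensions, so the equation is NOT dimensionally consistent.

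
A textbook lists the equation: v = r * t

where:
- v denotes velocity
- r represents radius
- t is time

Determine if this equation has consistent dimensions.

No

v (velocity) has dimensions [L T^-1].
r (radius) has dimensions [L].
t (time) has dimensions [T].

Left side: [L T^-1]
Right side: [L T]

The two sides have different dimensions, so the equation is NOT dimensionally consistent.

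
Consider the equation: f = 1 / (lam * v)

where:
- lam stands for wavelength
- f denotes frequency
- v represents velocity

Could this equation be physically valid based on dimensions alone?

No

lam (wavelength) has dimensions [L].
f (frequency) has dimensions [T^-1].
v (velocity) has dimensions [L T^-1].

Left side: [T^-1]
Right side: [L^-2 T]

The two sides have different dimensions, so the equation is NOT dimensionally consistent.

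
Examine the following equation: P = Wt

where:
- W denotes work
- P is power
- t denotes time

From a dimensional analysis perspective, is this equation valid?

No

W (work) has dimensions [L^2 M T^-2].
P (power) has dimensions [L^2 M T^-3].
t (time) has dimensions [T].

Left side: [L^2 M T^-3]
Right side: [L^2 M T^-1]

The two sides have different dimensions, so the equation is NOT dimensionally consistent.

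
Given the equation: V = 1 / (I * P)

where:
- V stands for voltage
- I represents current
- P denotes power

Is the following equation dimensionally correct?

No

V (voltage) has dimensions [I^-1 L^2 M T^-3].
I (current) has dimensions [I].
P (power) has dimensions [L^2 M T^-3].

Left side: [I^-1 L^2 M T^-3]
Right side: [I^-1 L^-2 M^-1 T^3]

The two sides have different dimensions, so the equation is NOT dimensionally consistent.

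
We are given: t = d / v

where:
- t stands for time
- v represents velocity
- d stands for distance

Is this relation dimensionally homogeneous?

Yes

t (time) has dimensions [T].
v (velocity) has dimensions [L T^-1].
d (distance) has dimensions [L].

Left side: [T]
Right side: [T]

Both sides have the same dimensions, so the equation is dimensionally consistent.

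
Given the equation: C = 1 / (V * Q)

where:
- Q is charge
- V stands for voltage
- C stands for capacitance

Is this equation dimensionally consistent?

No

Q (charge) has dimensions [I T].
V (voltage) has dimensions [I^-1 L^2 M T^-3].
C (capacitance) has dimensions [I^2 L^-2 M^-1 T^4].

Left side: [I^2 L^-2 M^-1 T^4]
Right side: [L^-2 M^-1 T^2]

The two sides have different dimensions, so the equation is NOT dimensionally consistent.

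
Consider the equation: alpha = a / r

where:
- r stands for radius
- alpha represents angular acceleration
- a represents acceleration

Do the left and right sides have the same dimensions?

Yes

r (radius) has dimensions [L].
alpha (angular acceleration) has dimensions [T^-2].
a (acceleration) has dimensions [L T^-2].

Left side: [T^-2]
Right side: [T^-2]

Both sides have the same dimensions, so the equation is dimensionally consistent.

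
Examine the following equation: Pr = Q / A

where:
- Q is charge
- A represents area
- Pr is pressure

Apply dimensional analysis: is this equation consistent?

No

Q (charge) has dimensions [I T].
A (area) has dimensions [L^2].
Pr (pressure) has dimensions [L^-1 M T^-2].

Left side: [L^-1 M T^-2]
Right side: [I L^-2 T]

The two sides have different dimensions, so the equation is NOT dimensionally consistent.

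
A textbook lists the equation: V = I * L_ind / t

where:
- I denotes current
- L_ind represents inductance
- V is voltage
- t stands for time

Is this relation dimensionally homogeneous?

Yes

I (current) has dimensions [I].
L_ind (inductance) has dimensions [I^-2 L^2 M T^-2].
V (voltage) has dimensions [I^-1 L^2 M T^-3].
t (time) has dimensions [T].

Left side: [I^-1 L^2 M T^-3]
Right side: [I^-1 L^2 M T^-3]

Both sides have the same dimensions, so the equation is dimensionally consistent.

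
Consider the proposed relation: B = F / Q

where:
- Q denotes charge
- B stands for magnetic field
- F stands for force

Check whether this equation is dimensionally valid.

No

Q (charge) has dimensions [I T].
B (magnetic field) has dimensions [I^-1 M T^-2].
F (force) has dimensions [L M T^-2].

Left side: [I^-1 M T^-2]
Right side: [I^-1 L M T^-3]

The two sides have different dimensions, so the equation is NOT dimensionally consistent.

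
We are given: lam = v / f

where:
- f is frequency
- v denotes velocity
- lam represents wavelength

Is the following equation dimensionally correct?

Yes

f (frequency) has dimensions [T^-1].
v (velocity) has dimensions [L T^-1].
lam (wavelength) has dimensions [L].

Left side: [L]
Right side: [L]

Both sides have the same dimensions, so the equation is dimensionally consistent.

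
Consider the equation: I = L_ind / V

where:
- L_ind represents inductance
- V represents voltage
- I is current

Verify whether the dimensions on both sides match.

No

L_ind (inductance) has dimensions [I^-2 L^2 M T^-2].
V (voltage) has dimensions [I^-1 L^2 M T^-3].
I (current) has dimensions [I].

Left side: [I]
Right side: [I^-1 T]

The two sides have different dimensions, so the equation is NOT dimensionally consistent.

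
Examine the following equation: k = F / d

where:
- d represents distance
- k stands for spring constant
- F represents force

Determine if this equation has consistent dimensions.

Yes

d (distance) has dimensions [L].
k (spring constant) has dimensions [M T^-2].
F (force) has dimensions [L M T^-2].

Left side: [M T^-2]
Right side: [M T^-2]

Both sides have the same dimensions, so the equation is dimensionally consistent.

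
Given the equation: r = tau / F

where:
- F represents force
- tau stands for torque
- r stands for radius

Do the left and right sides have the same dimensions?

Yes

F (force) has dimensions [L M T^-2].
tau (torque) has dimensions [L^2 M T^-2].
r (radius) has dimensions [L].

Left side: [L]
Right side: [L]

Both sides have the same dimensions, so the equation is dimensionally consistent.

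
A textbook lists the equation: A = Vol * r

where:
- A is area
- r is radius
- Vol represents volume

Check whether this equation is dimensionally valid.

No

A (area) has dimensions [L^2].
r (radius) has dimensions [L].
Vol (volume) has dimensions [L^3].

Left side: [L^2]
Right side: [L^4]

The two sides have different dimensions, so the equation is NOT dimensionally consistent.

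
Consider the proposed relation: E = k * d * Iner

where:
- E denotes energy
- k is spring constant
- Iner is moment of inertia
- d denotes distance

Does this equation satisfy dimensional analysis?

No

E (energy) has dimensions [L^2 M T^-2].
k (spring constant) has dimensions [M T^-2].
Iner (moment of inertia) has dimensions [L^2 M].
d (distance) has dimensions [L].

Left side: [L^2 M T^-2]
Right side: [L^3 M^2 T^-2]

The two sides have different dimensions, so the equation is NOT dimensionally consistent.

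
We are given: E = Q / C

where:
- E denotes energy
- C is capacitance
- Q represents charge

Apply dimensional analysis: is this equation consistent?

No

E (energy) has dimensions [L^2 M T^-2].
C (capacitance) has dimensions [I^2 L^-2 M^-1 T^4].
Q (charge) has dimensions [I T].

Left side: [L^2 M T^-2]
Right side: [I^-1 L^2 M T^-3]

The two sides have different dimensions, so the equation is NOT dimensionally consistent.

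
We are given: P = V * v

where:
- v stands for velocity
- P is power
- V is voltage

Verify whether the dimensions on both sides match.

No

v (velocity) has dimensions [L T^-1].
P (power) has dimensions [L^2 M T^-3].
V (voltage) has dimensions [I^-1 L^2 M T^-3].

Left side: [L^2 M T^-3]
Right side: [I^-1 L^3 M T^-4]

The two sides have different dimensions, so the equation is NOT dimensionally consistent.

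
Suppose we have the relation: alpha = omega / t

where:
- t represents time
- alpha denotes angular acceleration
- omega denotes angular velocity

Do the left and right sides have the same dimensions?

Yes

t (time) has dimensions [T].
alpha (angular acceleration) has dimensions [T^-2].
omega (angular velocity) has dimensions [T^-1].

Left side: [T^-2]
Right side: [T^-2]

Both sides have the same dimensions, so the equation is dimensionally consistent.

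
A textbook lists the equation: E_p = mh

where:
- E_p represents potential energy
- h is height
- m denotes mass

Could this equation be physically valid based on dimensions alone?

No

E_p (potential energy) has dimensions [L^2 M T^-2].
h (height) has dimensions [L].
m (mass) has dimensions [M].

Left side: [L^2 M T^-2]
Right side: [L M]

The two sides have different dimensions, so the equation is NOT dimensionally consistent.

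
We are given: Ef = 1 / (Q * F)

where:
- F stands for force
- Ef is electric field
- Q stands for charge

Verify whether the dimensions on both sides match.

No

F (force) has dimensions [L M T^-2].
Ef (electric field) has dimensions [I^-1 L M T^-3].
Q (charge) has dimensions [I T].

Left side: [I^-1 L M T^-3]
Right side: [I^-1 L^-1 M^-1 T]

The two sides have different dimensions, so the equation is NOT dimensionally consistent.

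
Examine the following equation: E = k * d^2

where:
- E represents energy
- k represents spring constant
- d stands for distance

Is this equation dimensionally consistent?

Yes

E (energy) has dimensions [L^2 M T^-2].
k (spring constant) has dimensions [M T^-2].
d (distance) has dimensions [L].

Left side: [L^2 M T^-2]
Right side: [L^2 M T^-2]

Both sides have the same dimensions, so the equation is dimensionally consistent.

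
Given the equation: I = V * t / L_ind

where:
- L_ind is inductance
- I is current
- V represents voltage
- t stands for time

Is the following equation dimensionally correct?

Yes

L_ind (inductance) has dimensions [I^-2 L^2 M T^-2].
I (current) has dimensions [I].
V (voltage) has dimensions [I^-1 L^2 M T^-3].
t (time) has dimensions [T].

Left side: [I]
Right side: [I]

Both sides have the same dimensions, so the equation is dimensionally consistent.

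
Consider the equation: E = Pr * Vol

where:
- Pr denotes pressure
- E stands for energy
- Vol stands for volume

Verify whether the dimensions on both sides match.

Yes

Pr (pressure) has dimensions [L^-1 M T^-2].
E (energy) has dimensions [L^2 M T^-2].
Vol (volume) has dimensions [L^3].

Left side: [L^2 M T^-2]
Right side: [L^2 M T^-2]

Both sides have the same dimensions, so the equation is dimensionally consistent.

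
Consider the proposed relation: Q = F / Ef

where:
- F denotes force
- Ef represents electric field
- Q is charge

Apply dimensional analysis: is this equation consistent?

Yes

F (force) has dimensions [L M T^-2].
Ef (electric field) has dimensions [I^-1 L M T^-3].
Q (charge) has dimensions [I T].

Left side: [I T]
Right side: [I T]

Both sides have the same dimensions, so the equation is dimensionally consistent.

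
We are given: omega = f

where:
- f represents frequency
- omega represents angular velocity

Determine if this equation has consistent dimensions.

Yes

f (frequency) has dimensions [T^-1].
omega (angular velocity) has dimensions [T^-1].

Left side: [T^-1]
Right side: [T^-1]

Both sides have the same dimensions, so the equation is dimensionally consistent.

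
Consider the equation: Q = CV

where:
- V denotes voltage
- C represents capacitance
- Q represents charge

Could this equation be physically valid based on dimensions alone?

Yes

V (voltage) has dimensions [I^-1 L^2 M T^-3].
C (capacitance) has dimensions [I^2 L^-2 M^-1 T^4].
Q (charge) has dimensions [I T].

Left side: [I T]
Right side: [I T]

Both sides have the same dimensions, so the equation is dimensionally consistent.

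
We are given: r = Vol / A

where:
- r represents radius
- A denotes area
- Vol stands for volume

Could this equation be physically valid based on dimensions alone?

Yes

r (radius) has dimensions [L].
A (area) has dimensions [L^2].
Vol (volume) has dimensions [L^3].

Left side: [L]
Right side: [L]

Both sides have the same dimensions, so the equation is dimensionally consistent.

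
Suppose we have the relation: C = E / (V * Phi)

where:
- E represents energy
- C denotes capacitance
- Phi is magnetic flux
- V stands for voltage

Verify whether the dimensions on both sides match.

No

E (energy) has dimensions [L^2 M T^-2].
C (capacitance) has dimensions [I^2 L^-2 M^-1 T^4].
Phi (magnetic flux) has dimensions [I^-1 L^2 M T^-2].
V (voltage) has dimensions [I^-1 L^2 M T^-3].

Left side: [I^2 L^-2 M^-1 T^4]
Right side: [I^2 L^-2 M^-1 T^3]

The two sides have different dimensions, so the equation is NOT dimensionally consistent.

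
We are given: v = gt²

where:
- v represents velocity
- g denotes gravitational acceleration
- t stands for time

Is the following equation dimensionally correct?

No

v (velocity) has dimensions [L T^-1].
g (gravitational acceleration) has dimensions [L T^-2].
t (time) has dimensions [T].

Left side: [L T^-1]
Right side: [L]

The two sides have different dimensions, so the equation is NOT dimensionally consistent.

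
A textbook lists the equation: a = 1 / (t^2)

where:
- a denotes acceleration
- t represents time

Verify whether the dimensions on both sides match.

No

a (acceleration) has dimensions [L T^-2].
t (time) has dimensions [T].

Left side: [L T^-2]
Right side: [T^-2]

The two sides have different dimensions, so the equation is NOT dimensionally consistent.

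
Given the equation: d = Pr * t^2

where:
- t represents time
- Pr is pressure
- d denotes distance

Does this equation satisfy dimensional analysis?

No

t (time) has dimensions [T].
Pr (pressure) has dimensions [L^-1 M T^-2].
d (distance) has dimensions [L].

Left side: [L]
Right side: [L^-1 M]

The two sides have different dimensions, so the equation is NOT dimensionally consistent.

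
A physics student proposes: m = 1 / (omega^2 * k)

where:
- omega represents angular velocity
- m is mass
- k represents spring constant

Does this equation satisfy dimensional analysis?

No

omega (angular velocity) has dimensions [T^-1].
m (mass) has dimensions [M].
k (spring constant) has dimensions [M T^-2].

Left side: [M]
Right side: [M^-1 T^4]

The two sides have different dimensions, so the equation is NOT dimensionally consistent.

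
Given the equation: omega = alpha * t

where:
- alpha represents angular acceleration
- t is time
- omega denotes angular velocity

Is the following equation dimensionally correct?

Yes

alpha (angular acceleration) has dimensions [T^-2].
t (time) has dimensions [T].
omega (angular velocity) has dimensions [T^-1].

Left side: [T^-1]
Right side: [T^-1]

Both sides have the same dimensions, so the equation is dimensionally consistent.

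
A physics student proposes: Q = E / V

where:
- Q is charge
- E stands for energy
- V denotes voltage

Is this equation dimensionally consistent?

Yes

Q (charge) has dimensions [I T].
E (energy) has dimensions [L^2 M T^-2].
V (voltage) has dimensions [I^-1 L^2 M T^-3].

Left side: [I T]
Right side: [I T]

Both sides have the same dimensions, so the equation is dimensionally consistent.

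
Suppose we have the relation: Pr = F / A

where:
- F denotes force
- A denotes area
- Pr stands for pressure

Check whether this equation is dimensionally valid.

Yes

F (force) has dimensions [L M T^-2].
A (area) has dimensions [L^2].
Pr (pressure) has dimensions [L^-1 M T^-2].

Left side: [L^-1 M T^-2]
Right side: [L^-1 M T^-2]

Both sides have the same dimensions, so the equation is dimensionally consistent.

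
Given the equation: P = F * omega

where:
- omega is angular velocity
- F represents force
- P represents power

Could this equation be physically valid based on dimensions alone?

No

omega (angular velocity) has dimensions [T^-1].
F (force) has dimensions [L M T^-2].
P (power) has dimensions [L^2 M T^-3].

Left side: [L^2 M T^-3]
Right side: [L M T^-3]

The two sides have different dimensions, so the equation is NOT dimensionally consistent.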